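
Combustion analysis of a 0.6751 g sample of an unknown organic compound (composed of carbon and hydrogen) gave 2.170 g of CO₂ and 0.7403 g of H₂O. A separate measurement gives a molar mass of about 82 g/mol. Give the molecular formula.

mol C = 2.170 g CO₂ ÷ 44.009 g/mol = 0.049308 mol
mol H = 2 × 0.7403 g H₂O ÷ 18.015 g/mol = 0.082187 mol
Divide by the smallest (0.049308 mol): C 1.000, H 1.667
Multiplying each by 3 gives whole numbers: C 3.00, H 5.00
Empirical formula: C3H5
Empirical-formula mass = 41.07 g/mol; 82 ÷ 41.07 ≈ 2, so the molecular formula is C6H10.

C6H10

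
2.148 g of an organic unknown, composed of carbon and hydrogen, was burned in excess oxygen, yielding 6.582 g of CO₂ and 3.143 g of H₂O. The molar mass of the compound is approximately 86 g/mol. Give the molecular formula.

C6H14

mol C = 6.582 g CO₂ ÷ 44.009 g/mol = 0.14956 mol
mol H = 2 × 3.143 g H₂O ÷ 18.015 g/mol = 0.34893 mol
Divide by the smallest (0.14956 mol): C 1.000, H 2.333
Multiplying each by 3 gives whole numbers: C 3.00, H 7.00
Empirical formula: C3H7
Empirical-formula mass = 43.09 g/mol; 86 ÷ 43.09 ≈ 2, so the molecular formula is C6H14.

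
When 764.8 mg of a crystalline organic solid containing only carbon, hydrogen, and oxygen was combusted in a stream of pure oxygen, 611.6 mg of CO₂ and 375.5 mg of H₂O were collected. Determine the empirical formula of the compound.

mol C = 0.6116 g CO₂ ÷ 44.009 g/mol = 0.013897 mol
mol H = 2 × 0.3755 g H₂O ÷ 18.015 g/mol = 0.041687 mol
mass O = 0.7648 − (0.16692 + 0.042021) = 0.55586 g → mol O = 0.55586 ÷ 15.999 = 0.034743 mol
Divide by the smallest (0.013897 mol): C 1.000, H 3.000, O 2.500
Multiplying each by 2 gives whole numbers: C 2.00, H 6.00, O 5.00

C2H6O5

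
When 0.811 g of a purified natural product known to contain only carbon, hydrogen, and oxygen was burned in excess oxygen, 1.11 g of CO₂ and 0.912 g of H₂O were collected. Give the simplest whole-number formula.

mol C = 1.11 g CO₂ ÷ 44.009 g/mol = 0.02522 mol
mol H = 2 × 0.912 g H₂O ÷ 18.015 g/mol = 0.1012 mol
mass O = 0.811 − (0.3029 + 0.1021) = 0.4060 g → mol O = 0.4060 ÷ 15.999 = 0.02538 mol
Divide by the smallest (0.02522 mol): C 1.000, H 4.014, O 1.006

CH4O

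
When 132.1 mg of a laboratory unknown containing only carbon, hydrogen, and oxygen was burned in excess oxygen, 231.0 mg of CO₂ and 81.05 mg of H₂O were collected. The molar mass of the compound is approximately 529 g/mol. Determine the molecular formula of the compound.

C21H36O15

mol C = 0.2310 g CO₂ ÷ 44.009 g/mol = 0.0052489 mol
mol H = 2 × 0.08105 g H₂O ÷ 18.015 g/mol = 0.0089981 mol
mass O = 0.1321 − (0.063045 + 0.0090700) = 0.059985 g → mol O = 0.059985 ÷ 15.999 = 0.0037493 mol
Divide by the smallest (0.0037493 mol): C 1.400, H 2.400, O 1.000
Multiplying each by 5 gives whole numbers: C 7.00, H 12.00, O 5.00
Empirical formula: C7H12O5
Empirical-formula mass = 176.17 g/mol; 529 ÷ 176.17 ≈ 3, so the molecular formula is C21H36O15.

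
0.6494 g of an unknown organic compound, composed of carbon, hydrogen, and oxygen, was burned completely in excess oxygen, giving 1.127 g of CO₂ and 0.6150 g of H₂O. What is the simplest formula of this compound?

mol C = 1.127 g CO₂ ÷ 44.009 g/mol = 0.025608 mol
mol H = 2 × 0.6150 g H₂O ÷ 18.015 g/mol = 0.068276 mol
mass O = 0.6494 − (0.30758 + 0.068823) = 0.27299 g → mol O = 0.27299 ÷ 15.999 = 0.017063 mol
Divide by the smallest (0.017063 mol): C 1.501, H 4.001, O 1.000
Multiplying each by 2 gives whole numbers: C 3.00, H 8.00, O 2.00

C3H8O2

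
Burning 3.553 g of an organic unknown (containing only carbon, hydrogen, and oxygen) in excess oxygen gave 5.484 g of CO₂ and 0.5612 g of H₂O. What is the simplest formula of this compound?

C2HO2

mol C = 5.484 g CO₂ ÷ 44.009 g/mol = 0.12461 mol
mol H = 2 × 0.5612 g H₂O ÷ 18.015 g/mol = 0.062304 mol
mass O = 3.553 − (1.4967 + 0.062802) = 1.9935 g → mol O = 1.9935 ÷ 15.999 = 0.12460 mol
Divide by the smallest (0.062304 mol): C 2.000, H 1.000, O 2.000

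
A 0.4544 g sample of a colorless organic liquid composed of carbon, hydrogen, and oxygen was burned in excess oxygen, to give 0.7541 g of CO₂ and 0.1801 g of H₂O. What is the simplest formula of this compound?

C6H7O5

mol C = 0.7541 g CO₂ ÷ 44.009 g/mol = 0.017135 mol
mol H = 2 × 0.1801 g H₂O ÷ 18.015 g/mol = 0.019994 mol
mass O = 0.4544 − (0.20581 + 0.020154) = 0.22844 g → mol O = 0.22844 ÷ 15.999 = 0.014278 mol
Divide by the smallest (0.014278 mol): C 1.200, H 1.400, O 1.000
Multiplying each by 5 gives whole numbers: C 6.00, H 7.00, O 5.00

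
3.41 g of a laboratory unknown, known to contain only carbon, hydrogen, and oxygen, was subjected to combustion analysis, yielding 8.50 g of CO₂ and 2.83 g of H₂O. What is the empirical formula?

C8H13O2

mol C = 8.50 g CO₂ ÷ 44.009 g/mol = 0.1931 mol
mol H = 2 × 2.83 g H₂O ÷ 18.015 g/mol = 0.3142 mol
mass O = 3.41 − (2.320 + 0.3167) = 0.7735 g → mol O = 0.7735 ÷ 15.999 = 0.04834 mol
Divide by the smallest (0.04834 mol): C 3.995, H 6.499, O 1.000
Multiplying each by 2 gives whole numbers: C 7.99, H 13.00, O 2.00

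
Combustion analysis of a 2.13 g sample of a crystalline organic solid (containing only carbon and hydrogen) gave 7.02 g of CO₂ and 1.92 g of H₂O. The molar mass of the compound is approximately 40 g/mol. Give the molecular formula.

C3H4

mol C = 7.02 g CO₂ ÷ 44.009 g/mol = 0.1595 mol
mol H = 2 × 1.92 g H₂O ÷ 18.015 g/mol = 0.2132 mol
Divide by the smallest (0.1595 mol): C 1.000, H 1.336
Multiplying each by 3 gives whole numbers: C 3.00, H 4.01
Empirical formula: C3H4
Empirical-formula mass = 40.06 g/mol; 40 ÷ 40.06 ≈ 1, so the molecular formula is C3H4.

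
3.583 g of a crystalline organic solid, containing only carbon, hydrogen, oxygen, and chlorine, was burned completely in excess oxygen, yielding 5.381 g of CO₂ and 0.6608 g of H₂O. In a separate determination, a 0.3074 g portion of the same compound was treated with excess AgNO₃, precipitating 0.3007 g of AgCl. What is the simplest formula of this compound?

C5H3ClO3

mol C = 5.381 g CO₂ ÷ 44.009 g/mol = 0.12227 mol
mol H = 2 × 0.6608 g H₂O ÷ 18.015 g/mol = 0.073361 mol
From the AgCl data: mol Cl per gram of compound = (0.3007 ÷ 143.318) ÷ 0.3074 = 0.0068254 mol/g, so in the 3.583 g combustion sample mol Cl = 0.024455 mol
mass O = 3.583 − (1.4686 + 0.073948 + 0.86695) = 1.1735 g → mol O = 1.1735 ÷ 15.999 = 0.073349 mol
Divide by the smallest (0.024455 mol): C 5.000, H 3.000, Cl 1.000, O 2.999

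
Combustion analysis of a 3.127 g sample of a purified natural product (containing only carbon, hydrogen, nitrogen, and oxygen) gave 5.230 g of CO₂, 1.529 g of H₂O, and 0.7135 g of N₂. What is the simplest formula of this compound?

mol C = 5.230 g CO₂ ÷ 44.009 g/mol = 0.11884 mol
mol H = 2 × 1.529 g H₂O ÷ 18.015 g/mol = 0.16975 mol
mol N = 2 × 0.7135 g N₂ ÷ 28.014 g/mol = 0.050939 mol
mass O = 3.127 − (1.4274 + 0.17111 + 0.71350) = 0.81502 g → mol O = 0.81502 ÷ 15.999 = 0.050942 mol
Divide by the smallest (0.050939 mol): C 2.333, H 3.332, N 1.000, O 1.000
Multiplying each by 3 gives whole numbers: C 7.00, H 10.00, N 3.00, O 3.00

C7H10N3O3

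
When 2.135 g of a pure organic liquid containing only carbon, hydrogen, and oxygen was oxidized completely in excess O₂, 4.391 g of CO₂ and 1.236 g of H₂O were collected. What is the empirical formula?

mol C = 4.391 g CO₂ ÷ 44.009 g/mol = 0.099775 mol
mol H = 2 × 1.236 g H₂O ÷ 18.015 g/mol = 0.13722 mol
mass O = 2.135 − (1.1984 + 0.13832) = 0.79829 g → mol O = 0.79829 ÷ 15.999 = 0.049896 mol
Divide by the smallest (0.049896 mol): C 2.000, H 2.750, O 1.000
Multiplying each by 4 gives whole numbers: C 8.00, H 11.00, O 4.00

C8H11O4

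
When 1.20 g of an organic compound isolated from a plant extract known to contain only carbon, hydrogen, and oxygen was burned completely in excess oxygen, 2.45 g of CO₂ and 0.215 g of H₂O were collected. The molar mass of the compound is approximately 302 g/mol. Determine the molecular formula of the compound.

mol C = 2.45 g CO₂ ÷ 44.009 g/mol = 0.05567 mol
mol H = 2 × 0.215 g H₂O ÷ 18.015 g/mol = 0.02387 mol
mass O = 1.20 − (0.6687 + 0.02406) = 0.5073 g → mol O = 0.5073 ÷ 15.999 = 0.03171 mol
Divide by the smallest (0.02387 mol): C 2.332, H 1.000, O 1.328
Multiplying each by 3 gives whole numbers: C 7.00, H 3.00, O 3.99
Empirical formula: C7H3O4
Empirical-formula mass = 151.10 g/mol; 302 ÷ 151.10 ≈ 2, so the molecular formula is C14H6O8.

C14H6O8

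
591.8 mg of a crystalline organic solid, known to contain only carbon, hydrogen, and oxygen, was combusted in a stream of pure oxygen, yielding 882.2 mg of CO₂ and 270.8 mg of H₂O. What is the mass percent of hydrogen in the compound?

mol C = 0.8822 g CO₂ ÷ 44.009 g/mol = 0.020046 mol
mol H = 2 × 0.2708 g H₂O ÷ 18.015 g/mol = 0.030064 mol
mass O = 0.5918 − (0.24077 + 0.030304) = 0.32072 g → mol O = 0.32072 ÷ 15.999 = 0.020047 mol
mass % H = 0.030304 g ÷ 0.5918 g × 100%

5.12%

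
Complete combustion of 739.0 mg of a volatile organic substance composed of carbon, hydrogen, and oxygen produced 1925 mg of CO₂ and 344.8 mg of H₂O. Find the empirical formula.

mol C = 1.925 g CO₂ ÷ 44.009 g/mol = 0.043741 mol
mol H = 2 × 0.3448 g H₂O ÷ 18.015 g/mol = 0.038279 mol
mass O = 0.7390 − (0.52537 + 0.038585) = 0.17504 g → mol O = 0.17504 ÷ 15.999 = 0.010941 mol
Divide by the smallest (0.010941 mol): C 3.998, H 3.499, O 1.000
Multiplying each by 2 gives whole numbers: C 8.00, H 7.00, O 2.00

C8H7O2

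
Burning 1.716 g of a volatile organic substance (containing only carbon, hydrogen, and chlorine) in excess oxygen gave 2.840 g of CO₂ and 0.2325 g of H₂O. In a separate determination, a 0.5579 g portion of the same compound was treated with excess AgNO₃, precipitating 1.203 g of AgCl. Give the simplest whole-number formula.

mol C = 2.840 g CO₂ ÷ 44.009 g/mol = 0.064532 mol
mol H = 2 × 0.2325 g H₂O ÷ 18.015 g/mol = 0.025812 mol
From the AgCl data: mol Cl per gram of compound = (1.203 ÷ 143.318) ÷ 0.5579 = 0.015046 mol/g, so in the 1.716 g combustion sample mol Cl = 0.025818 mol
Divide by the smallest (0.025812 mol): C 2.500, H 1.000, Cl 1.000
Multiplying each by 2 gives whole numbers: C 5.00, H 2.00, Cl 2.00

C5H2Cl2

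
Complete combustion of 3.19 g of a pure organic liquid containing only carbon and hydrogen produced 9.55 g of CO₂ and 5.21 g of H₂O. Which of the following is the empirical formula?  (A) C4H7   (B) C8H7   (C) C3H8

mol C = 9.55 g CO₂ ÷ 44.009 g/mol = 0.2170 mol
mol H = 2 × 5.21 g H₂O ÷ 18.015 g/mol = 0.5784 mol
Divide by the smallest (0.2170 mol): C 1.000, H 2.665
Multiplying each by 3 gives whole numbers: C 3.00, H 8.00

(C) C3H8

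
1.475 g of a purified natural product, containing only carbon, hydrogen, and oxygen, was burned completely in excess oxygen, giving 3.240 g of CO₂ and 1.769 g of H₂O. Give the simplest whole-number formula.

mol C = 3.240 g CO₂ ÷ 44.009 g/mol = 0.073621 mol
mol H = 2 × 1.769 g H₂O ÷ 18.015 g/mol = 0.19639 mol
mass O = 1.475 − (0.88427 + 0.19796) = 0.39277 g → mol O = 0.39277 ÷ 15.999 = 0.024550 mol
Divide by the smallest (0.024550 mol): C 2.999, H 8.000, O 1.000

C3H8O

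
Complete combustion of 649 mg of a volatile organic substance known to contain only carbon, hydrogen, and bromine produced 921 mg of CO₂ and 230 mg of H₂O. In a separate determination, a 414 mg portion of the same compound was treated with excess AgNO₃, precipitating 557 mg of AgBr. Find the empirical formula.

mol C = 0.921 g CO₂ ÷ 44.009 g/mol = 0.02093 mol
mol H = 2 × 0.230 g H₂O ÷ 18.015 g/mol = 0.02553 mol
From the AgBr data: mol Br per gram of compound = (0.557 ÷ 187.772) ÷ 0.414 = 0.007165 mol/g, so in the 0.649 g combustion sample mol Br = 0.004650 mol
Divide by the smallest (0.004650 mol): C 4.500, H 5.491, Br 1.000
Multiplying each by 2 gives whole numbers: C 9.00, H 10.98, Br 2.00

C9H11Br2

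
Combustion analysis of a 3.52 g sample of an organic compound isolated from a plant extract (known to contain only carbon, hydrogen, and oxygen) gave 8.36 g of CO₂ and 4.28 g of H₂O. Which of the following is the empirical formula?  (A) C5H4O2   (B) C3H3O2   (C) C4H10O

mol C = 8.36 g CO₂ ÷ 44.009 g/mol = 0.1900 mol
mol H = 2 × 4.28 g H₂O ÷ 18.015 g/mol = 0.4752 mol
mass O = 3.52 − (2.282 + 0.4790) = 0.7594 g → mol O = 0.7594 ÷ 15.999 = 0.04747 mol
Divide by the smallest (0.04747 mol): C 4.002, H 10.010, O 1.000

(C) C4H10O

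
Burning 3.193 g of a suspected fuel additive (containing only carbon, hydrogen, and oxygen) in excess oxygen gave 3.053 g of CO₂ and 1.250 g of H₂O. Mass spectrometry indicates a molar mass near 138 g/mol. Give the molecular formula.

mol C = 3.053 g CO₂ ÷ 44.009 g/mol = 0.069372 mol
mol H = 2 × 1.250 g H₂O ÷ 18.015 g/mol = 0.13877 mol
mass O = 3.193 − (0.83323 + 0.13988) = 2.2199 g → mol O = 2.2199 ÷ 15.999 = 0.13875 mol
Divide by the smallest (0.069372 mol): C 1.000, H 2.000, O 2.000
Empirical formula: CH2O2
Empirical-formula mass = 46.02 g/mol; 138 ÷ 46.02 ≈ 3, so the molecular formula is C3H6O6.

C3H6O6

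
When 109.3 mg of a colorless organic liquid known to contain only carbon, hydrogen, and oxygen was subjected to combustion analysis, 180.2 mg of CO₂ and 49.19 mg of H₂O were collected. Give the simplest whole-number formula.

mol C = 0.1802 g CO₂ ÷ 44.009 g/mol = 0.0040946 mol
mol H = 2 × 0.04919 g H₂O ÷ 18.015 g/mol = 0.0054610 mol
mass O = 0.1093 − (0.049180 + 0.0055047) = 0.054615 g → mol O = 0.054615 ÷ 15.999 = 0.0034136 mol
Divide by the smallest (0.0034136 mol): C 1.199, H 1.600, O 1.000
Multiplying each by 5 gives whole numbers: C 6.00, H 8.00, O 5.00

C6H8O5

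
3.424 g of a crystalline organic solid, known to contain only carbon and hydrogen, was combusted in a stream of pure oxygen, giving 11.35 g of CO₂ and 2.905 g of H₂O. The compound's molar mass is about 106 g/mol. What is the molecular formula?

C8H10

mol C = 11.35 g CO₂ ÷ 44.009 g/mol = 0.25790 mol
mol H = 2 × 2.905 g H₂O ÷ 18.015 g/mol = 0.32251 mol
Divide by the smallest (0.25790 mol): C 1.000, H 1.251
Multiplying each by 4 gives whole numbers: C 4.00, H 5.00
Empirical formula: C4H5
Empirical-formula mass = 53.08 g/mol; 106 ÷ 53.08 ≈ 2, so the molecular formula is C8H10.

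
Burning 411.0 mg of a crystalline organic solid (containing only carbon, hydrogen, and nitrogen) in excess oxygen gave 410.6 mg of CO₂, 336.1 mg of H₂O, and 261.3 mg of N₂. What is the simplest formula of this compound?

mol C = 0.4106 g CO₂ ÷ 44.009 g/mol = 0.0093299 mol
mol H = 2 × 0.3361 g H₂O ÷ 18.015 g/mol = 0.037313 mol
mol N = 2 × 0.2613 g N₂ ÷ 28.014 g/mol = 0.018655 mol
Divide by the smallest (0.0093299 mol): C 1.000, H 3.999, N 1.999

CH4N2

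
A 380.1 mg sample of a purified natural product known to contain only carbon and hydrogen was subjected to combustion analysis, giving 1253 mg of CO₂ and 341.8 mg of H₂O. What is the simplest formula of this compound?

C3H4

mol C = 1.253 g CO₂ ÷ 44.009 g/mol = 0.028471 mol
mol H = 2 × 0.3418 g H₂O ÷ 18.015 g/mol = 0.037946 mol
Divide by the smallest (0.028471 mol): C 1.000, H 1.333
Multiplying each by 3 gives whole numbers: C 3.00, H 4.00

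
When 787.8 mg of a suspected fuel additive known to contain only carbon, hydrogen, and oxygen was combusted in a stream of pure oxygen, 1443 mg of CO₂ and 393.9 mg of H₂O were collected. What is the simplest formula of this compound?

C3H4O2

mol C = 1.443 g CO₂ ÷ 44.009 g/mol = 0.032789 mol
mol H = 2 × 0.3939 g H₂O ÷ 18.015 g/mol = 0.043730 mol
mass O = 0.7878 − (0.39383 + 0.044080) = 0.34989 g → mol O = 0.34989 ÷ 15.999 = 0.021870 mol
Divide by the smallest (0.021870 mol): C 1.499, H 2.000, O 1.000
Multiplying each by 2 gives whole numbers: C 3.00, H 4.00, O 2.00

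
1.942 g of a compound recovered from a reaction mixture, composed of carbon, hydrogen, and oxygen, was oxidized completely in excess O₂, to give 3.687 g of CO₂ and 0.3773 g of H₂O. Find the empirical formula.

C6H3O4

mol C = 3.687 g CO₂ ÷ 44.009 g/mol = 0.083778 mol
mol H = 2 × 0.3773 g H₂O ÷ 18.015 g/mol = 0.041887 mol
mass O = 1.942 − (1.0063 + 0.042222) = 0.89352 g → mol O = 0.89352 ÷ 15.999 = 0.055848 mol
Divide by the smallest (0.041887 mol): C 2.000, H 1.000, O 1.333
Multiplying each by 3 gives whole numbers: C 6.00, H 3.00, O 4.00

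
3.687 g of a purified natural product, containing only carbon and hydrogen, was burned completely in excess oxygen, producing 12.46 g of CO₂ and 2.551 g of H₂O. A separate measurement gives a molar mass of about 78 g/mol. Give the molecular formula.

C6H6

mol C = 12.46 g CO₂ ÷ 44.009 g/mol = 0.28312 mol
mol H = 2 × 2.551 g H₂O ÷ 18.015 g/mol = 0.28321 mol
Divide by the smallest (0.28312 mol): C 1.000, H 1.000
Empirical formula: CH
Empirical-formula mass = 13.02 g/mol; 78 ÷ 13.02 ≈ 6, so the molecular formula is C6H6.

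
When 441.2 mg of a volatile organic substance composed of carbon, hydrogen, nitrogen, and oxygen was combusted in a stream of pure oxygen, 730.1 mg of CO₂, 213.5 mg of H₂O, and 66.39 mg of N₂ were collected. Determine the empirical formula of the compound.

mol C = 0.7301 g CO₂ ÷ 44.009 g/mol = 0.016590 mol
mol H = 2 × 0.2135 g H₂O ÷ 18.015 g/mol = 0.023702 mol
mol N = 2 × 0.06639 g N₂ ÷ 28.014 g/mol = 0.0047398 mol
mass O = 0.4412 − (0.19926 + 0.023892 + 0.066390) = 0.15166 g → mol O = 0.15166 ÷ 15.999 = 0.0094792 mol
Divide by the smallest (0.0047398 mol): C 3.500, H 5.001, N 1.000, O 2.000
Multiplying each by 2 gives whole numbers: C 7.00, H 10.00, N 2.00, O 4.00

C7H10N2O4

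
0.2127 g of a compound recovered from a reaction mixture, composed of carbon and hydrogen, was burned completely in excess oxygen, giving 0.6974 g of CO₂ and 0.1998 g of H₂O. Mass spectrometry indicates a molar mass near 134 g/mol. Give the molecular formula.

C10H14

mol C = 0.6974 g CO₂ ÷ 44.009 g/mol = 0.015847 mol
mol H = 2 × 0.1998 g H₂O ÷ 18.015 g/mol = 0.022182 mol
Divide by the smallest (0.015847 mol): C 1.000, H 1.400
Multiplying each by 5 gives whole numbers: C 5.00, H 7.00
Empirical formula: C5H7
Empirical-formula mass = 67.11 g/mol; 134 ÷ 67.11 ≈ 2, so the molecular formula is C10H14.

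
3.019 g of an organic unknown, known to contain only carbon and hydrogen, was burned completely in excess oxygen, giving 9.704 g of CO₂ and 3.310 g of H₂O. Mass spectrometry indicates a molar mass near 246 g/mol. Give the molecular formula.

C18H30

mol C = 9.704 g CO₂ ÷ 44.009 g/mol = 0.22050 mol
mol H = 2 × 3.310 g H₂O ÷ 18.015 g/mol = 0.36747 mol
Divide by the smallest (0.22050 mol): C 1.000, H 1.667
Multiplying each by 3 gives whole numbers: C 3.00, H 5.00
Empirical formula: C3H5
Empirical-formula mass = 41.07 g/mol; 246 ÷ 41.07 ≈ 6, so the molecular formula is C18H30.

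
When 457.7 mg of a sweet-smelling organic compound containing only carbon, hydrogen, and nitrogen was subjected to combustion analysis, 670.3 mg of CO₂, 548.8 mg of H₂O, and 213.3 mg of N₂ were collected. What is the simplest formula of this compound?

CH4N

mol C = 0.6703 g CO₂ ÷ 44.009 g/mol = 0.015231 mol
mol H = 2 × 0.5488 g H₂O ÷ 18.015 g/mol = 0.060927 mol
mol N = 2 × 0.2133 g N₂ ÷ 28.014 g/mol = 0.015228 mol
Divide by the smallest (0.015228 mol): C 1.000, H 4.001, N 1.000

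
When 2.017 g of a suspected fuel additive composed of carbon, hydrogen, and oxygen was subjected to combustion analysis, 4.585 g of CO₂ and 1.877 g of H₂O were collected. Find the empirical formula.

C3H6O

mol C = 4.585 g CO₂ ÷ 44.009 g/mol = 0.10418 mol
mol H = 2 × 1.877 g H₂O ÷ 18.015 g/mol = 0.20838 mol
mass O = 2.017 − (1.2513 + 0.21005) = 0.55561 g → mol O = 0.55561 ÷ 15.999 = 0.034728 mol
Divide by the smallest (0.034728 mol): C 3.000, H 6.000, O 1.000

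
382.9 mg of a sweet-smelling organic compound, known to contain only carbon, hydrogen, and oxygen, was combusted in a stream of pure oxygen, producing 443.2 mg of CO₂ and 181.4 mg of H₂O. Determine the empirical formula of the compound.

mol C = 0.4432 g CO₂ ÷ 44.009 g/mol = 0.010071 mol
mol H = 2 × 0.1814 g H₂O ÷ 18.015 g/mol = 0.020139 mol
mass O = 0.3829 − (0.12096 + 0.020300) = 0.24164 g → mol O = 0.24164 ÷ 15.999 = 0.015104 mol
Divide by the smallest (0.010071 mol): C 1.000, H 2.000, O 1.500
Multiplying each by 2 gives whole numbers: C 2.00, H 4.00, O 3.00

C2H4O3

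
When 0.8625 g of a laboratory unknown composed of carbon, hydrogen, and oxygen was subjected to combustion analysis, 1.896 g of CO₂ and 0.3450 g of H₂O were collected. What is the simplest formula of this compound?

mol C = 1.896 g CO₂ ÷ 44.009 g/mol = 0.043082 mol
mol H = 2 × 0.3450 g H₂O ÷ 18.015 g/mol = 0.038301 mol
mass O = 0.8625 − (0.51746 + 0.038608) = 0.30643 g → mol O = 0.30643 ÷ 15.999 = 0.019153 mol
Divide by the smallest (0.019153 mol): C 2.249, H 2.000, O 1.000
Multiplying each by 4 gives whole numbers: C 9.00, H 8.00, O 4.00

C9H8O4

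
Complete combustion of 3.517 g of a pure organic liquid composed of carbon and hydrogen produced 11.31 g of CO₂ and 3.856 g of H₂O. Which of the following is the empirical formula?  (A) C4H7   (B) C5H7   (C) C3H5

mol C = 11.31 g CO₂ ÷ 44.009 g/mol = 0.25699 mol
mol H = 2 × 3.856 g H₂O ÷ 18.015 g/mol = 0.42809 mol
Divide by the smallest (0.25699 mol): C 1.000, H 1.666
Multiplying each by 3 gives whole numbers: C 3.00, H 5.00

(C) C3H5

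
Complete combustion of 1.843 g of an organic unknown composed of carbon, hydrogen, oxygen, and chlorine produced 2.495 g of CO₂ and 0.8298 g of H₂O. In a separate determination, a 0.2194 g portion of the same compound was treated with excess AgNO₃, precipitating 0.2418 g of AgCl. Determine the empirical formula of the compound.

C8H13Cl2O5

mol C = 2.495 g CO₂ ÷ 44.009 g/mol = 0.056693 mol
mol H = 2 × 0.8298 g H₂O ÷ 18.015 g/mol = 0.092123 mol
From the AgCl data: mol Cl per gram of compound = (0.2418 ÷ 143.318) ÷ 0.2194 = 0.0076899 mol/g, so in the 1.843 g combustion sample mol Cl = 0.014172 mol
mass O = 1.843 − (0.68094 + 0.092860 + 0.50241) = 0.56679 g → mol O = 0.56679 ÷ 15.999 = 0.035426 mol
Divide by the smallest (0.014172 mol): C 4.000, H 6.500, Cl 1.000, O 2.500
Multiplying each by 2 gives whole numbers: C 8.00, H 13.00, Cl 2.00, O 5.00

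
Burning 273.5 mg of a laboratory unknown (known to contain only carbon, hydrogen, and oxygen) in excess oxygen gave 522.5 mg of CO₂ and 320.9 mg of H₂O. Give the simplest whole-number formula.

mol C = 0.5225 g CO₂ ÷ 44.009 g/mol = 0.011873 mol
mol H = 2 × 0.3209 g H₂O ÷ 18.015 g/mol = 0.035626 mol
mass O = 0.2735 − (0.14260 + 0.035911) = 0.094988 g → mol O = 0.094988 ÷ 15.999 = 0.0059371 mol
Divide by the smallest (0.0059371 mol): C 2.000, H 6.001, O 1.000

C2H6O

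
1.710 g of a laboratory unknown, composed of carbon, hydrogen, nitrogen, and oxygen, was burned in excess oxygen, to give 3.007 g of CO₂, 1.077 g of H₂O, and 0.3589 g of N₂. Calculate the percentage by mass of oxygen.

mol C = 3.007 g CO₂ ÷ 44.009 g/mol = 0.068327 mol
mol H = 2 × 1.077 g H₂O ÷ 18.015 g/mol = 0.11957 mol
mol N = 2 × 0.3589 g N₂ ÷ 28.014 g/mol = 0.025623 mol
mass O = 1.710 − (0.82067 + 0.12052 + 0.35890) = 0.40990 g → mol O = 0.40990 ÷ 15.999 = 0.025620 mol
mass % O = 0.40990 g ÷ 1.710 g × 100%

23.97%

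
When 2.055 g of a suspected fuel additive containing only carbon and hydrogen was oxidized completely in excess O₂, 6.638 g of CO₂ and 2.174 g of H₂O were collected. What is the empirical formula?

C5H8

mol C = 6.638 g CO₂ ÷ 44.009 g/mol = 0.15083 mol
mol H = 2 × 2.174 g H₂O ÷ 18.015 g/mol = 0.24135 mol
Divide by the smallest (0.15083 mol): C 1.000, H 1.600
Multiplying each by 5 gives whole numbers: C 5.00, H 8.00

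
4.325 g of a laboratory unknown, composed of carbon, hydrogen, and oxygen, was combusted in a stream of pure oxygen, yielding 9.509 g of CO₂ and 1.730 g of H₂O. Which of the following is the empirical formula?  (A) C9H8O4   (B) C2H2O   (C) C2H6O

(A) C9H8O4

mol C = 9.509 g CO₂ ÷ 44.009 g/mol = 0.21607 mol
mol H = 2 × 1.730 g H₂O ÷ 18.015 g/mol = 0.19206 mol
mass O = 4.325 − (2.5952 + 0.19360) = 1.5362 g → mol O = 1.5362 ÷ 15.999 = 0.096018 mol
Divide by the smallest (0.096018 mol): C 2.250, H 2.000, O 1.000
Multiplying each by 4 gives whole numbers: C 9.00, H 8.00, O 4.00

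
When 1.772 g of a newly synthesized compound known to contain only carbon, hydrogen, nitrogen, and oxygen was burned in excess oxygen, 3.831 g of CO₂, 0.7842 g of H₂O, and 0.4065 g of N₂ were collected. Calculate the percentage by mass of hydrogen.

4.95%

mol C = 3.831 g CO₂ ÷ 44.009 g/mol = 0.087050 mol
mol H = 2 × 0.7842 g H₂O ÷ 18.015 g/mol = 0.087061 mol
mol N = 2 × 0.4065 g N₂ ÷ 28.014 g/mol = 0.029021 mol
mass O = 1.772 − (1.0456 + 0.087757 + 0.40650) = 0.23218 g → mol O = 0.23218 ÷ 15.999 = 0.014512 mol
mass % H = 0.087757 g ÷ 1.772 g × 100%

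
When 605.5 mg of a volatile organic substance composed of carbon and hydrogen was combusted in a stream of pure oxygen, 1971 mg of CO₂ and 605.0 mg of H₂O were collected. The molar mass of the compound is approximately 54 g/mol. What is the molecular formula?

C4H6

mol C = 1.971 g CO₂ ÷ 44.009 g/mol = 0.044786 mol
mol H = 2 × 0.6050 g H₂O ÷ 18.015 g/mol = 0.067166 mol
Divide by the smallest (0.044786 mol): C 1.000, H 1.500
Multiplying each by 2 gives whole numbers: C 2.00, H 3.00
Empirical formula: C2H3
Empirical-formula mass = 27.05 g/mol; 54 ÷ 27.05 ≈ 2, so the molecular formula is C4H6.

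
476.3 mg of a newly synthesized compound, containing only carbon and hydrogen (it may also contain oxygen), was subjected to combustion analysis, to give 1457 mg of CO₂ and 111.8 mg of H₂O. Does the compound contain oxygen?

mol C = 1.457 g CO₂ ÷ 44.009 g/mol = 0.033107 mol
mol H = 2 × 0.1118 g H₂O ÷ 18.015 g/mol = 0.012412 mol
C and H account for only 0.41016 g of the 0.4763 g sample; the remaining 0.066142 g must be oxygen.

yes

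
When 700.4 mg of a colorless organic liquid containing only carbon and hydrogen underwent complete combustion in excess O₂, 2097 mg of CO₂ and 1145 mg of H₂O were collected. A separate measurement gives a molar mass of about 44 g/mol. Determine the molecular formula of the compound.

mol C = 2.097 g CO₂ ÷ 44.009 g/mol = 0.047649 mol
mol H = 2 × 1.145 g H₂O ÷ 18.015 g/mol = 0.12712 mol
Divide by the smallest (0.047649 mol): C 1.000, H 2.668
Multiplying each by 3 gives whole numbers: C 3.00, H 8.00
Empirical formula: C3H8
Empirical-formula mass = 44.10 g/mol; 44 ÷ 44.10 ≈ 1, so the molecular formula is C3H8.

C3H8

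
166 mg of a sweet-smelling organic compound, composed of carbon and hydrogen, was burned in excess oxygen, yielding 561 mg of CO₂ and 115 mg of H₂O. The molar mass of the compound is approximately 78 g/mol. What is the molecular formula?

C6H6

mol C = 0.561 g CO₂ ÷ 44.009 g/mol = 0.01275 mol
mol H = 2 × 0.115 g H₂O ÷ 18.015 g/mol = 0.01277 mol
Divide by the smallest (0.01275 mol): C 1.000, H 1.002
Empirical formula: CH
Empirical-formula mass = 13.02 g/mol; 78 ÷ 13.02 ≈ 6, so the molecular formula is C6H6.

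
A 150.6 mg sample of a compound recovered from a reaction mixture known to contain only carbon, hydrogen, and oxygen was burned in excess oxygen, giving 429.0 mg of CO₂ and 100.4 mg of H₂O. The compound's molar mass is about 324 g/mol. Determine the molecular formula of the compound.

mol C = 0.4290 g CO₂ ÷ 44.009 g/mol = 0.0097480 mol
mol H = 2 × 0.1004 g H₂O ÷ 18.015 g/mol = 0.011146 mol
mass O = 0.1506 − (0.11708 + 0.011235) = 0.022281 g → mol O = 0.022281 ÷ 15.999 = 0.0013927 mol
Divide by the smallest (0.0013927 mol): C 7.000, H 8.004, O 1.000
Empirical formula: C7H8O
Empirical-formula mass = 108.14 g/mol; 324 ÷ 108.14 ≈ 3, so the molecular formula is C21H24O3.

C21H24O3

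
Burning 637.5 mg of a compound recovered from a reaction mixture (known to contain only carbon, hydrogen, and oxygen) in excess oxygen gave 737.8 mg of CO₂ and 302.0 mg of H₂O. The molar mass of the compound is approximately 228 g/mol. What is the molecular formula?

C6H12O9

mol C = 0.7378 g CO₂ ÷ 44.009 g/mol = 0.016765 mol
mol H = 2 × 0.3020 g H₂O ÷ 18.015 g/mol = 0.033528 mol
mass O = 0.6375 − (0.20136 + 0.033796) = 0.40234 g → mol O = 0.40234 ÷ 15.999 = 0.025148 mol
Divide by the smallest (0.016765 mol): C 1.000, H 2.000, O 1.500
Multiplying each by 2 gives whole numbers: C 2.00, H 4.00, O 3.00
Empirical formula: C2H4O3
Empirical-formula mass = 76.05 g/mol; 228 ÷ 76.05 ≈ 3, so the molecular formula is C6H12O9.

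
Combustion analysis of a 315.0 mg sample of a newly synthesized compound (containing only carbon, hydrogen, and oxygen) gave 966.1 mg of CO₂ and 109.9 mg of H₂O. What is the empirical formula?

C9H5O

mol C = 0.9661 g CO₂ ÷ 44.009 g/mol = 0.021952 mol
mol H = 2 × 0.1099 g H₂O ÷ 18.015 g/mol = 0.012201 mol
mass O = 0.3150 − (0.26367 + 0.012299) = 0.039032 g → mol O = 0.039032 ÷ 15.999 = 0.0024397 mol
Divide by the smallest (0.0024397 mol): C 8.998, H 5.001, O 1.000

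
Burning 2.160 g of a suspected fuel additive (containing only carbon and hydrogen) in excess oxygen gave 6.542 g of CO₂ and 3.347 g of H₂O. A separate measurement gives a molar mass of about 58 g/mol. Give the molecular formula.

mol C = 6.542 g CO₂ ÷ 44.009 g/mol = 0.14865 mol
mol H = 2 × 3.347 g H₂O ÷ 18.015 g/mol = 0.37158 mol
Divide by the smallest (0.14865 mol): C 1.000, H 2.500
Multiplying each by 2 gives whole numbers: C 2.00, H 5.00
Empirical formula: C2H5
Empirical-formula mass = 29.06 g/mol; 58 ÷ 29.06 ≈ 2, so the molecular formula is C4H10.

C4H10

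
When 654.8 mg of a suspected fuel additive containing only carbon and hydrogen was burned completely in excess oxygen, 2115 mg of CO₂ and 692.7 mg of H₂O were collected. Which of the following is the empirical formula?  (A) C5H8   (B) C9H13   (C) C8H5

mol C = 2.115 g CO₂ ÷ 44.009 g/mol = 0.048058 mol
mol H = 2 × 0.6927 g H₂O ÷ 18.015 g/mol = 0.076903 mol
Divide by the smallest (0.048058 mol): C 1.000, H 1.600
Multiplying each by 5 gives whole numbers: C 5.00, H 8.00

(A) C5H8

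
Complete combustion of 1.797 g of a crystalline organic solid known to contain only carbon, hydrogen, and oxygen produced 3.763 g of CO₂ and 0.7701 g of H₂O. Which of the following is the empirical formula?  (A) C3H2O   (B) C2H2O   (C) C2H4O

(B) C2H2O

mol C = 3.763 g CO₂ ÷ 44.009 g/mol = 0.085505 mol
mol H = 2 × 0.7701 g H₂O ÷ 18.015 g/mol = 0.085495 mol
mass O = 1.797 − (1.0270 + 0.086179) = 0.68382 g → mol O = 0.68382 ÷ 15.999 = 0.042741 mol
Divide by the smallest (0.042741 mol): C 2.001, H 2.000, O 1.000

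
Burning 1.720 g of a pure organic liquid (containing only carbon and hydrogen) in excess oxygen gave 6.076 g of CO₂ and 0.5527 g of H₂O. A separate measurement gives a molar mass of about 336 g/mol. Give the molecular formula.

mol C = 6.076 g CO₂ ÷ 44.009 g/mol = 0.13806 mol
mol H = 2 × 0.5527 g H₂O ÷ 18.015 g/mol = 0.061360 mol
Divide by the smallest (0.061360 mol): C 2.250, H 1.000
Multiplying each by 4 gives whole numbers: C 9.00, H 4.00
Empirical formula: C9H4
Empirical-formula mass = 112.13 g/mol; 336 ÷ 112.13 ≈ 3, so the molecular formula is C27H12.

C27H12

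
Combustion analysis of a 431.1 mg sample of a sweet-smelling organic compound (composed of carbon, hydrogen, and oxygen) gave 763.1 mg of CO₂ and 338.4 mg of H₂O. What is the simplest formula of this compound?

mol C = 0.7631 g CO₂ ÷ 44.009 g/mol = 0.017340 mol
mol H = 2 × 0.3384 g H₂O ÷ 18.015 g/mol = 0.037569 mol
mass O = 0.4311 − (0.20827 + 0.037869) = 0.18496 g → mol O = 0.18496 ÷ 15.999 = 0.011561 mol
Divide by the smallest (0.011561 mol): C 1.500, H 3.250, O 1.000
Multiplying each by 4 gives whole numbers: C 6.00, H 13.00, O 4.00

C6H13O4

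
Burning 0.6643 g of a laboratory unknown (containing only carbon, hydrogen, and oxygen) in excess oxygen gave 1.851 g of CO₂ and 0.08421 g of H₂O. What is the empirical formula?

mol C = 1.851 g CO₂ ÷ 44.009 g/mol = 0.042060 mol
mol H = 2 × 0.08421 g H₂O ÷ 18.015 g/mol = 0.0093489 mol
mass O = 0.6643 − (0.50518 + 0.0094237) = 0.14970 g → mol O = 0.14970 ÷ 15.999 = 0.0093568 mol
Divide by the smallest (0.0093489 mol): C 4.499, H 1.000, O 1.001
Multiplying each by 2 gives whole numbers: C 9.00, H 2.00, O 2.00

C9H2O2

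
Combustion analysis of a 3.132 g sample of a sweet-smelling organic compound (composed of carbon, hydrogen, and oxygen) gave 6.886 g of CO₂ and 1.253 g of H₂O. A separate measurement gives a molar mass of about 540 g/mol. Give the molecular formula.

mol C = 6.886 g CO₂ ÷ 44.009 g/mol = 0.15647 mol
mol H = 2 × 1.253 g H₂O ÷ 18.015 g/mol = 0.13911 mol
mass O = 3.132 − (1.8793 + 0.14022) = 1.1124 g → mol O = 1.1124 ÷ 15.999 = 0.069532 mol
Divide by the smallest (0.069532 mol): C 2.250, H 2.001, O 1.000
Multiplying each by 4 gives whole numbers: C 9.00, H 8.00, O 4.00
Empirical formula: C9H8O4
Empirical-formula mass = 180.16 g/mol; 540 ÷ 180.16 ≈ 3, so the molecular formula is C27H24O12.

C27H24O12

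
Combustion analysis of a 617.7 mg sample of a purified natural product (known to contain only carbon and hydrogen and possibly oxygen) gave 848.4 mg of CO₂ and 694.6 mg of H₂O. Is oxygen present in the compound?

mol C = 0.8484 g CO₂ ÷ 44.009 g/mol = 0.019278 mol
mol H = 2 × 0.6946 g H₂O ÷ 18.015 g/mol = 0.077114 mol
C and H account for only 0.30928 g of the 0.6177 g sample; the remaining 0.30842 g must be oxygen.

yes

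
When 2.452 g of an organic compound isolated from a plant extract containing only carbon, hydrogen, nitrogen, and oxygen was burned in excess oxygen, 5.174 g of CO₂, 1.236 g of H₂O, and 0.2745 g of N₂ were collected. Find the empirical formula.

C6H7NO2

mol C = 5.174 g CO₂ ÷ 44.009 g/mol = 0.11757 mol
mol H = 2 × 1.236 g H₂O ÷ 18.015 g/mol = 0.13722 mol
mol N = 2 × 0.2745 g N₂ ÷ 28.014 g/mol = 0.019597 mol
mass O = 2.452 − (1.4121 + 0.13832 + 0.27450) = 0.62709 g → mol O = 0.62709 ÷ 15.999 = 0.039195 mol
Divide by the smallest (0.019597 mol): C 5.999, H 7.002, N 1.000, O 2.000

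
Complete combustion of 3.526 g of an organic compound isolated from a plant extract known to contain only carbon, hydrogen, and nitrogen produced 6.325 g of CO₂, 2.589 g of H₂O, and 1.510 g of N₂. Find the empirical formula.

C4H8N3

mol C = 6.325 g CO₂ ÷ 44.009 g/mol = 0.14372 mol
mol H = 2 × 2.589 g H₂O ÷ 18.015 g/mol = 0.28743 mol
mol N = 2 × 1.510 g N₂ ÷ 28.014 g/mol = 0.10780 mol
Divide by the smallest (0.10780 mol): C 1.333, H 2.666, N 1.000
Multiplying each by 3 gives whole numbers: C 4.00, H 8.00, N 3.00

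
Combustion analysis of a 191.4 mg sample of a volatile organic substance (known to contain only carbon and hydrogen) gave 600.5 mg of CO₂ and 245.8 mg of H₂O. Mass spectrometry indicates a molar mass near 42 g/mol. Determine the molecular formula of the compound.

C3H6

mol C = 0.6005 g CO₂ ÷ 44.009 g/mol = 0.013645 mol
mol H = 2 × 0.2458 g H₂O ÷ 18.015 g/mol = 0.027288 mol
Divide by the smallest (0.013645 mol): C 1.000, H 2.000
Empirical formula: CH2
Empirical-formula mass = 14.03 g/mol; 42 ÷ 14.03 ≈ 3, so the molecular formula is C3H6.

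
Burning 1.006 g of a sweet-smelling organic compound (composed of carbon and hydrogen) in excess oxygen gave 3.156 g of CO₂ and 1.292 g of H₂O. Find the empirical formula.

mol C = 3.156 g CO₂ ÷ 44.009 g/mol = 0.071713 mol
mol H = 2 × 1.292 g H₂O ÷ 18.015 g/mol = 0.14344 mol
Divide by the smallest (0.071713 mol): C 1.000, H 2.000

CH2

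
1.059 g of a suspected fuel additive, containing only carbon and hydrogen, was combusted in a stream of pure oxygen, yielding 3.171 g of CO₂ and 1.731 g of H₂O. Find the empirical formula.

C3H8

mol C = 3.171 g CO₂ ÷ 44.009 g/mol = 0.072053 mol
mol H = 2 × 1.731 g H₂O ÷ 18.015 g/mol = 0.19217 mol
Divide by the smallest (0.072053 mol): C 1.000, H 2.667
Multiplying each by 3 gives whole numbers: C 3.00, H 8.00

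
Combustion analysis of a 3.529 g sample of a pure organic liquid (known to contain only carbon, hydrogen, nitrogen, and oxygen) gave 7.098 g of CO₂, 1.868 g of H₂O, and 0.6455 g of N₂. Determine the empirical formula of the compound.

mol C = 7.098 g CO₂ ÷ 44.009 g/mol = 0.16129 mol
mol H = 2 × 1.868 g H₂O ÷ 18.015 g/mol = 0.20738 mol
mol N = 2 × 0.6455 g N₂ ÷ 28.014 g/mol = 0.046084 mol
mass O = 3.529 − (1.9372 + 0.20904 + 0.64550) = 0.73726 g → mol O = 0.73726 ÷ 15.999 = 0.046082 mol
Divide by the smallest (0.046082 mol): C 3.500, H 4.500, N 1.000, O 1.000
Multiplying each by 2 gives whole numbers: C 7.00, H 9.00, N 2.00, O 2.00

C7H9N2O2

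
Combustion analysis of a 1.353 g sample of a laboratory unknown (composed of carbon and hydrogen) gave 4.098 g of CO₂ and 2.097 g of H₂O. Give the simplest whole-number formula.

mol C = 4.098 g CO₂ ÷ 44.009 g/mol = 0.093117 mol
mol H = 2 × 2.097 g H₂O ÷ 18.015 g/mol = 0.23281 mol
Divide by the smallest (0.093117 mol): C 1.000, H 2.500
Multiplying each by 2 gives whole numbers: C 2.00, H 5.00

C2H5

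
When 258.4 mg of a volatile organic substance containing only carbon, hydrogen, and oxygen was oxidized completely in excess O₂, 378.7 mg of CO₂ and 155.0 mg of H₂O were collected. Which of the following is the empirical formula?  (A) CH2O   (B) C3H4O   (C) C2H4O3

mol C = 0.3787 g CO₂ ÷ 44.009 g/mol = 0.0086051 mol
mol H = 2 × 0.1550 g H₂O ÷ 18.015 g/mol = 0.017208 mol
mass O = 0.2584 − (0.10336 + 0.017346) = 0.13770 g → mol O = 0.13770 ÷ 15.999 = 0.0086067 mol
Divide by the smallest (0.0086051 mol): C 1.000, H 2.000, O 1.000

(A) CH2O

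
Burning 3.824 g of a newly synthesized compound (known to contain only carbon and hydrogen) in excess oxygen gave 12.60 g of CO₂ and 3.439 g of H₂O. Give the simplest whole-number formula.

mol C = 12.60 g CO₂ ÷ 44.009 g/mol = 0.28631 mol
mol H = 2 × 3.439 g H₂O ÷ 18.015 g/mol = 0.38179 mol
Divide by the smallest (0.28631 mol): C 1.000, H 1.334
Multiplying each by 3 gives whole numbers: C 3.00, H 4.00

C3H4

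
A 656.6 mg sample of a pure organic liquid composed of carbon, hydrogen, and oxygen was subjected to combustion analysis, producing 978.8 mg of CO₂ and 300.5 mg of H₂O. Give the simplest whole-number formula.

C2H3O2

mol C = 0.9788 g CO₂ ÷ 44.009 g/mol = 0.022241 mol
mol H = 2 × 0.3005 g H₂O ÷ 18.015 g/mol = 0.033361 mol
mass O = 0.6566 − (0.26714 + 0.033628) = 0.35584 g → mol O = 0.35584 ÷ 15.999 = 0.022241 mol
Divide by the smallest (0.022241 mol): C 1.000, H 1.500, O 1.000
Multiplying each by 2 gives whole numbers: C 2.00, H 3.00, O 2.00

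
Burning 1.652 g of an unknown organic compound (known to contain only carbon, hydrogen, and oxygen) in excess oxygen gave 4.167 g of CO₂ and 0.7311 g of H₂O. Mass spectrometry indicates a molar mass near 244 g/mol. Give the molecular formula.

C14H12O4

mol C = 4.167 g CO₂ ÷ 44.009 g/mol = 0.094685 mol
mol H = 2 × 0.7311 g H₂O ÷ 18.015 g/mol = 0.081166 mol
mass O = 1.652 − (1.1373 + 0.081815) = 0.43292 g → mol O = 0.43292 ÷ 15.999 = 0.027059 mol
Divide by the smallest (0.027059 mol): C 3.499, H 3.000, O 1.000
Multiplying each by 2 gives whole numbers: C 7.00, H 6.00, O 2.00
Empirical formula: C7H6O2
Empirical-formula mass = 122.12 g/mol; 244 ÷ 122.12 ≈ 2, so the molecular formula is C14H12O4.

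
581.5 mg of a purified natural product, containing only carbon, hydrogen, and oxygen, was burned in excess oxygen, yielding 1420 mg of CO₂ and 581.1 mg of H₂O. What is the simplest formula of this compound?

mol C = 1.420 g CO₂ ÷ 44.009 g/mol = 0.032266 mol
mol H = 2 × 0.5811 g H₂O ÷ 18.015 g/mol = 0.064513 mol
mass O = 0.5815 − (0.38755 + 0.065029) = 0.12892 g → mol O = 0.12892 ÷ 15.999 = 0.0080582 mol
Divide by the smallest (0.0080582 mol): C 4.004, H 8.006, O 1.000

C4H8O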